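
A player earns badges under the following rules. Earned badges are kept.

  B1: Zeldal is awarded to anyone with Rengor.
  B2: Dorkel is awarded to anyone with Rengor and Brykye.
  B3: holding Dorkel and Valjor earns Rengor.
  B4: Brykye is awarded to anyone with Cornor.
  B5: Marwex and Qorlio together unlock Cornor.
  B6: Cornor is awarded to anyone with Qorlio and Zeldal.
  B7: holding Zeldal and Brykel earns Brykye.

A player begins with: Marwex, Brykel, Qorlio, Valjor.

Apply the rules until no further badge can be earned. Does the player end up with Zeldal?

No

Zeldal would need Rengor (B1), but Rengor is never earned.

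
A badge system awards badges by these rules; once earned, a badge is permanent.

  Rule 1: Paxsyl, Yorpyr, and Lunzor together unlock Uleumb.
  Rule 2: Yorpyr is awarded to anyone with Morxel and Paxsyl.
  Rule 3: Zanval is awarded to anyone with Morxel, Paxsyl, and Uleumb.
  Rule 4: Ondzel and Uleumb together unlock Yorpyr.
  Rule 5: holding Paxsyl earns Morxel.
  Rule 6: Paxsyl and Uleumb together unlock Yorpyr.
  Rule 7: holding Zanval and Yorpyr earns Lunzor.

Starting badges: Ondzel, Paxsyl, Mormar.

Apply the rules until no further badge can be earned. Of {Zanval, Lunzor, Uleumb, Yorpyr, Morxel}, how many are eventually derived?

2

With Paxsyl, Morxel is earned (Rule 5).
With Morxel and Paxsyl, Yorpyr is earned (Rule 2).
Zanval would need Morxel, Paxsyl, and Uleumb (Rule 3), but Uleumb is never earned.
Lunzor would need Zanval and Yorpyr (Rule 7), but Zanval is never earned.
Uleumb would need Paxsyl, Yorpyr, and Lunzor (Rule 1), but Lunzor is never earned.
Yorpyr: reached.
Morxel: reached.
Reached: Yorpyr and Morxel — 2 of the 5.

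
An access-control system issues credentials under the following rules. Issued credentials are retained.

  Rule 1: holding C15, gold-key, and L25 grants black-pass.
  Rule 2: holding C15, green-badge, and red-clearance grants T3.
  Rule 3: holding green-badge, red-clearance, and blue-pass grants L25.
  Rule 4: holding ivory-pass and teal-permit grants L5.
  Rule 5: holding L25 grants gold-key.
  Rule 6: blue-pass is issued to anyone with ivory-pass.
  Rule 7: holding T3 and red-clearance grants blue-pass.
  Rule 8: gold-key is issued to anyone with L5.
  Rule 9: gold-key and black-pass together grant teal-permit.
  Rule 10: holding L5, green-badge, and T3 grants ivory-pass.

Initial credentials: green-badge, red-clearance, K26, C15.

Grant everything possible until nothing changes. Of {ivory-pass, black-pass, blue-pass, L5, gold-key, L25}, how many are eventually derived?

4

Holding C15, green-badge, and red-clearance grants T3 (Rule 2).
Holding T3 and red-clearance grants blue-pass (Rule 7).
Holding green-badge, red-clearance, and blue-pass grants L25 (Rule 3).
Holding L25 grants gold-key (Rule 5).
Holding C15, gold-key, and L25 grants black-pass (Rule 1).
ivory-pass would need L5, green-badge, and T3 (Rule 10), but L5 is never granted.
black-pass: reached.
blue-pass: reached.
L5 would need ivory-pass and teal-permit (Rule 4), but ivory-pass is never granted.
gold-key: reached.
L25: reached.
Reached: black-pass, blue-pass, gold-key, and L25 — 4 of the 6.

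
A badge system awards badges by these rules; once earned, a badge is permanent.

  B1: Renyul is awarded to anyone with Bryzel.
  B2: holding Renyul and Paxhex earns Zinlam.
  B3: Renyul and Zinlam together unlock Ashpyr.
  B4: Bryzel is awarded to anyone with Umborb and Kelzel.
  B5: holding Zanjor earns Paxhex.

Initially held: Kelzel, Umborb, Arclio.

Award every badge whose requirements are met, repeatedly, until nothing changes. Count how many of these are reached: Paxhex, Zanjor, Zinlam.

0

Paxhex would need Zanjor (B5), but Zanjor is never earned.
No rule produces Zanjor, and it is not given.
Zinlam would need Renyul and Paxhex (B2), but Paxhex is never earned.
None of the 3 are reached.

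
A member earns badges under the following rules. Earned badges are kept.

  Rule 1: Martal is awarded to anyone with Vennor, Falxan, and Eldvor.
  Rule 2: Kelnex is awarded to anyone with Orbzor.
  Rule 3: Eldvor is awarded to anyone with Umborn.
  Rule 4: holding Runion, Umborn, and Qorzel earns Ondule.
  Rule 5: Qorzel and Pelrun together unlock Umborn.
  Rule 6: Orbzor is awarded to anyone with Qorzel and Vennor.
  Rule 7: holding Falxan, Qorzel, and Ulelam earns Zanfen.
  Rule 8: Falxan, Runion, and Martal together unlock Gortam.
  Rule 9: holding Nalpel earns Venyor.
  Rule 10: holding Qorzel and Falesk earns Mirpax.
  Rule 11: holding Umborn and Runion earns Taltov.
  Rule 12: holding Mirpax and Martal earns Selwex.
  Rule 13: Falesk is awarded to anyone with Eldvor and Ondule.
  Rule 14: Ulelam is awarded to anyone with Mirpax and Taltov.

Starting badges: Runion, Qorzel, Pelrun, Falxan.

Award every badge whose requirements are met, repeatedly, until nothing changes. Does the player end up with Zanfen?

Yes

With Qorzel and Pelrun, Umborn is earned (Rule 5).
With Umborn and Runion, Taltov is earned (Rule 11).
With Umborn, Eldvor is earned (Rule 3).
With Runion, Umborn, and Qorzel, Ondule is earned (Rule 4).
With Eldvor and Ondule, Falesk is earned (Rule 13).
With Qorzel and Falesk, Mirpax is earned (Rule 10).
With Mirpax and Taltov, Ulelam is earned (Rule 14).
With Falxan, Qorzel, and Ulelam, Zanfen is earned (Rule 7).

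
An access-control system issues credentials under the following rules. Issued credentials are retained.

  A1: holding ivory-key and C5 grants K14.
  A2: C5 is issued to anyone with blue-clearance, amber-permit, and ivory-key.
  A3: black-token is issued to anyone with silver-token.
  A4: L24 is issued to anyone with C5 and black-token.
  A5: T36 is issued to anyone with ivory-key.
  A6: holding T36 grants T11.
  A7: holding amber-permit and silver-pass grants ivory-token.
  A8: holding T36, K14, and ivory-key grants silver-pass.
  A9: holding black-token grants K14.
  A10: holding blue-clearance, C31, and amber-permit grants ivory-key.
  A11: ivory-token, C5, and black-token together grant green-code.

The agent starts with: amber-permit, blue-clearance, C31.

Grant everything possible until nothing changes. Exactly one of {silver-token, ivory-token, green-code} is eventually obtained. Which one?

ivory-token

Holding blue-clearance, C31, and amber-permit grants ivory-key (A10).
Holding blue-clearance, amber-permit, and ivory-key grants C5 (A2).
Holding ivory-key grants T36 (A5).
Holding ivory-key and C5 grants K14 (A1).
Holding T36, K14, and ivory-key grants silver-pass (A8).
Holding amber-permit and silver-pass grants ivory-token (A7).
No rule produces silver-token, and it is not given. green-code would need ivory-token, C5, and black-token (A11), but black-token is never granted.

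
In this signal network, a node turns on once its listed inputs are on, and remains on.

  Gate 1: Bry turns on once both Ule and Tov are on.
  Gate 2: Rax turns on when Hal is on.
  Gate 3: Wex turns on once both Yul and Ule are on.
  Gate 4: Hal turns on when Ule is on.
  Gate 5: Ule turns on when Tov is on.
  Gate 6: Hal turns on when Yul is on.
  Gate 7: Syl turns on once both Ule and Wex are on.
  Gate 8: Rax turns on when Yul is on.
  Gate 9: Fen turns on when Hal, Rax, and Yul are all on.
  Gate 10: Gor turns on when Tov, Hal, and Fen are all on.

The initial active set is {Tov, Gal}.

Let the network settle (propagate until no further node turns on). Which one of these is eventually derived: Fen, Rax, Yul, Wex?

Rax

Gate 5: Tov on → Ule on.
Ule is on, so Hal turns on (Gate 4).
Hal is on, so Rax turns on (Gate 2).
Wex would need Yul and Ule (Gate 3), but Yul never turns on. No rule produces Yul, and it is not given. Fen would need Hal, Rax, and Yul (Gate 9), but Yul never turns on.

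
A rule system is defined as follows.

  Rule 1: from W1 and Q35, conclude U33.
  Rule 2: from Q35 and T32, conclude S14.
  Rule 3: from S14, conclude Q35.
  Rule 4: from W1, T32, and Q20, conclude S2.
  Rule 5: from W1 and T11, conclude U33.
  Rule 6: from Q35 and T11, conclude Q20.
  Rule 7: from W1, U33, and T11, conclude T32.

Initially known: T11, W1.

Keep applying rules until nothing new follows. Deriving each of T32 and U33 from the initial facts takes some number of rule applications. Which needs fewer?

U33: W1 and T11 hold, so U33 follows (Rule 5). [1 rule application]
T32: W1 and T11 hold, so U33 follows (Rule 5). W1, U33, and T11 hold, so T32 follows (Rule 7). [2 rule applications]
U33 needs fewer.

U33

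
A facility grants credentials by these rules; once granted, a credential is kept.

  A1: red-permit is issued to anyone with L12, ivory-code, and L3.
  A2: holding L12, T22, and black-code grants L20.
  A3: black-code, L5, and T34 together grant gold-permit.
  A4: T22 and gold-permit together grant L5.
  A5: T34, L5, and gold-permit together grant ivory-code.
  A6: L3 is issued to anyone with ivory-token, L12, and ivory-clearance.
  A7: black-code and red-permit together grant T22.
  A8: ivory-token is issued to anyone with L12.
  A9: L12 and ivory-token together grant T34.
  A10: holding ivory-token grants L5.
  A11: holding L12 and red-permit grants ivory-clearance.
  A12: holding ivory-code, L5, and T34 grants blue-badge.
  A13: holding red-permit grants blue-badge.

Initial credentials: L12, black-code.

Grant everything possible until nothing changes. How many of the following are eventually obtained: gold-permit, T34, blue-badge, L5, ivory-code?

Holding L12 grants ivory-token (A8).
Holding L12 and ivory-token grants T34 (A9).
Holding ivory-token grants L5 (A10).
Holding black-code, L5, and T34 grants gold-permit (A3).
Holding T34, L5, and gold-permit grants ivory-code (A5).
Holding ivory-code, L5, and T34 grants blue-badge (A12).
gold-permit: reached.
T34: reached.
blue-badge: reached.
L5: reached.
ivory-code: reached.
All 5 are reached.

5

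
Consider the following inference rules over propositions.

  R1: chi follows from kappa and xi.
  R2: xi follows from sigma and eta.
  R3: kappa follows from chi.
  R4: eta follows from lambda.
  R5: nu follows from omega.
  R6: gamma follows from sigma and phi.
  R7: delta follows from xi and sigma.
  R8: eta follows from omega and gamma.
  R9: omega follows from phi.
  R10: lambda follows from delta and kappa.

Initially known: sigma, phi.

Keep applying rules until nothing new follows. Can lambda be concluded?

lambda would need delta and kappa (R10), but kappa is never established.

No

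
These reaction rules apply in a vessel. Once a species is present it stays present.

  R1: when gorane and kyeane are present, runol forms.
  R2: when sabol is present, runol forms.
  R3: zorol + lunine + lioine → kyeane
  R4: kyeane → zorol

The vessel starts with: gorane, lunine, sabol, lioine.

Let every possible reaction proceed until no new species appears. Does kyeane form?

kyeane would need zorol, lunine, and lioine (R3), but zorol never forms.

No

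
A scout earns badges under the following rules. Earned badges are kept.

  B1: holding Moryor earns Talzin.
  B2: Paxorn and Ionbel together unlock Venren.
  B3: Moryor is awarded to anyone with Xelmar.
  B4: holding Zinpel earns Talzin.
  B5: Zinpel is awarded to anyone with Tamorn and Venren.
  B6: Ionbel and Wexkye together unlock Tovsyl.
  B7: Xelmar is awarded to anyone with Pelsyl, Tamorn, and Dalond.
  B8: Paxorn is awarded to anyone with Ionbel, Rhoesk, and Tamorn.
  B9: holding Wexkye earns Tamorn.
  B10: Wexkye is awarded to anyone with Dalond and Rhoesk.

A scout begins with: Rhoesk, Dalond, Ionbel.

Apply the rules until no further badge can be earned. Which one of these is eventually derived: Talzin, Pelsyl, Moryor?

Talzin

With Dalond and Rhoesk, Wexkye is earned (B10).
With Wexkye, Tamorn is earned (B9).
With Ionbel, Rhoesk, and Tamorn, Paxorn is earned (B8).
With Paxorn and Ionbel, Venren is earned (B2).
With Tamorn and Venren, Zinpel is earned (B5).
With Zinpel, Talzin is earned (B4).
No rule produces Pelsyl, and it is not given. Moryor would need Xelmar (B3), but Xelmar is never earned.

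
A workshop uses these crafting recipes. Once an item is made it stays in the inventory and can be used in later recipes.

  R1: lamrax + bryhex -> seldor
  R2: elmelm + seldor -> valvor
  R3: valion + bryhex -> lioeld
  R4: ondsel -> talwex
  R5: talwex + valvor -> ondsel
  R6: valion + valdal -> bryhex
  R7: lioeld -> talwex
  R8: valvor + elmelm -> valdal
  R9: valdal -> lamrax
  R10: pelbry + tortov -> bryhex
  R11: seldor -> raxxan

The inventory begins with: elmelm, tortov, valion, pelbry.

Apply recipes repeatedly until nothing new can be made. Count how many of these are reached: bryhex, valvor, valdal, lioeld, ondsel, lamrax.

Using R10, pelbry and tortov make bryhex.
Using R3, valion and bryhex make lioeld.
bryhex: reached.
valvor would need elmelm and seldor (R2), but seldor is never obtained.
valdal would need valvor and elmelm (R8), but valvor is never obtained.
lioeld: reached.
ondsel would need talwex and valvor (R5), but valvor is never obtained.
lamrax would need valdal (R9), but valdal is never obtained.
Reached: bryhex and lioeld — 2 of the 6.

2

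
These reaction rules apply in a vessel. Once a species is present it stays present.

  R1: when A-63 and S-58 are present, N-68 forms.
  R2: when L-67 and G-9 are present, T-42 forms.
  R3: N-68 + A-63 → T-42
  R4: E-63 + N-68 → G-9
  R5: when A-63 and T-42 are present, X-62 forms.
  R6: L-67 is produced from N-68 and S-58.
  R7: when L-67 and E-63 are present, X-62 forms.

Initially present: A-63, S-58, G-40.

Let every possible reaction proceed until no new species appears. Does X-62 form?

A-63 and S-58 present → N-68 forms (R1).
N-68 and A-63 present → T-42 forms (R3).
A-63 and T-42 present → X-62 forms (R5).

Yes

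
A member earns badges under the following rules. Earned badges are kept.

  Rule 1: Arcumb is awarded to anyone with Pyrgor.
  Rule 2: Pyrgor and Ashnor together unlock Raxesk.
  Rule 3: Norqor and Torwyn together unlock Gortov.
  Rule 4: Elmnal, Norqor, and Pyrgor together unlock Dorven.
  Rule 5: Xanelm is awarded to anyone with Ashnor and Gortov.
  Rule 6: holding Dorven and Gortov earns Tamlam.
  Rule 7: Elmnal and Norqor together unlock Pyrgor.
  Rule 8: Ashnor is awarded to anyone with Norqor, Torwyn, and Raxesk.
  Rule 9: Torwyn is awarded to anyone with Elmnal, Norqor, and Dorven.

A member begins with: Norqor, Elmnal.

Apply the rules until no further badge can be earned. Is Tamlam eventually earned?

With Elmnal and Norqor, Pyrgor is earned (Rule 7).
With Elmnal, Norqor, and Pyrgor, Dorven is earned (Rule 4).
With Elmnal, Norqor, and Dorven, Torwyn is earned (Rule 9).
With Norqor and Torwyn, Gortov is earned (Rule 3).
With Dorven and Gortov, Tamlam is earned (Rule 6).

Yes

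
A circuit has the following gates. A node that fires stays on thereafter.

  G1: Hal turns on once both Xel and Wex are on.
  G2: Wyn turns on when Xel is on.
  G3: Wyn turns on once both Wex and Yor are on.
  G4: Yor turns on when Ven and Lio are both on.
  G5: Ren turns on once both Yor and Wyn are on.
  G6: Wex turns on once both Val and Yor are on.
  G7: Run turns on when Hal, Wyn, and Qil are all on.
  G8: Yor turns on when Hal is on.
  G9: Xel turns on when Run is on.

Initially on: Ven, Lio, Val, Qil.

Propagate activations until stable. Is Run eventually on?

Run would need Hal, Wyn, and Qil (G7), but Hal never turns on.

No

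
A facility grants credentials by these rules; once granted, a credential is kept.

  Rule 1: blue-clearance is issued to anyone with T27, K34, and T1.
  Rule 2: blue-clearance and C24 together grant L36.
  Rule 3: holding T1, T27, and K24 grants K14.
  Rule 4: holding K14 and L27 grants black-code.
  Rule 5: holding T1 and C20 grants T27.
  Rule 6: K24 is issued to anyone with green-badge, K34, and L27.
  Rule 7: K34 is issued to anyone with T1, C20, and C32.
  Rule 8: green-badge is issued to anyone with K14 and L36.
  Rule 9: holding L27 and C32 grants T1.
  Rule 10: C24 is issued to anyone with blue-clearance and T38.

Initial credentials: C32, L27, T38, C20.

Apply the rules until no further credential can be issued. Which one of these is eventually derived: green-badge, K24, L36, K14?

Holding L27 and C32 grants T1 (Rule 9).
Holding T1, C20, and C32 grants K34 (Rule 7).
Holding T1 and C20 grants T27 (Rule 5).
Holding T27, K34, and T1 grants blue-clearance (Rule 1).
Holding blue-clearance and T38 grants C24 (Rule 10).
Holding blue-clearance and C24 grants L36 (Rule 2).
K24 would need green-badge, K34, and L27 (Rule 6), but green-badge is never granted. green-badge would need K14 and L36 (Rule 8), but K14 is never granted. K14 would need T1, T27, and K24 (Rule 3), but K24 is never granted.

L36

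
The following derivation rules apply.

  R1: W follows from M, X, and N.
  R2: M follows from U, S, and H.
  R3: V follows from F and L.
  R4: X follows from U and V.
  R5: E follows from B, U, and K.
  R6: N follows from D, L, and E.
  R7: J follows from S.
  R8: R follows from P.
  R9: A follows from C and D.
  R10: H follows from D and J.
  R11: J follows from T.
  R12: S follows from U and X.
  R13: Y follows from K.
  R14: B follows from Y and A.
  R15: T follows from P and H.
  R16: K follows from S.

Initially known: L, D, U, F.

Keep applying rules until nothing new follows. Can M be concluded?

Yes

From F and L, R3 gives V.
From U and V, R4 gives X.
U and X hold, so S follows (R12).
S holds, so J follows (R7).
From D and J, R10 gives H.
From U, S, and H, R2 gives M.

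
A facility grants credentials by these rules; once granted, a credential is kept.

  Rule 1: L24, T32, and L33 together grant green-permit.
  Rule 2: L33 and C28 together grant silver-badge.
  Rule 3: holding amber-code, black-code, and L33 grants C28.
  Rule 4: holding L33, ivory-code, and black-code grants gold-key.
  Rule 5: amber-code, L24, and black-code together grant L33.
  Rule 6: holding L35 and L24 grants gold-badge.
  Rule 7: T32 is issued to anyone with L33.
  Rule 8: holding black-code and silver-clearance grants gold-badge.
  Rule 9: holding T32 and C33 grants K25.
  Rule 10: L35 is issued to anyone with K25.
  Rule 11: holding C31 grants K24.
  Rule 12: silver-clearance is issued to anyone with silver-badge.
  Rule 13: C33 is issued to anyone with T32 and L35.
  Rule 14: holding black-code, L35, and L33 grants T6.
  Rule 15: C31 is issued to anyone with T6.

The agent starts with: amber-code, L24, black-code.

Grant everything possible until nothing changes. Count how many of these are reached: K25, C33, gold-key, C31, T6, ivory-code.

0

K25 would need T32 and C33 (Rule 9), but C33 is never granted.
C33 would need T32 and L35 (Rule 13), but L35 is never granted.
gold-key would need L33, ivory-code, and black-code (Rule 4), but ivory-code is never granted.
C31 would need T6 (Rule 15), but T6 is never granted.
T6 would need black-code, L35, and L33 (Rule 14), but L35 is never granted.
No rule produces ivory-code, and it is not given.
None of the 6 are reached.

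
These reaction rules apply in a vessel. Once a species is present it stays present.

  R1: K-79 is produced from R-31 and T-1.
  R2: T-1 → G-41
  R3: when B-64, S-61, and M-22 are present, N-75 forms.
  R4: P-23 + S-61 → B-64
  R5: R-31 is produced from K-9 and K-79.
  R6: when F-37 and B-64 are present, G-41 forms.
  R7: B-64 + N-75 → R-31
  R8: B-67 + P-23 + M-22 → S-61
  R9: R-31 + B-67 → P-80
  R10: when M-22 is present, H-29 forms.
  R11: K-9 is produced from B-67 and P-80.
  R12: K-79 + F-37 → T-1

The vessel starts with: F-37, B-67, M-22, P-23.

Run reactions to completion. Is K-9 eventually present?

B-67, P-23, and M-22 present → S-61 forms (R8).
P-23 and S-61 present → B-64 forms (R4).
B-64, S-61, and M-22 present → N-75 forms (R3).
B-64 and N-75 present → R-31 forms (R7).
R-31 and B-67 present → P-80 forms (R9).
B-67 and P-80 present → K-9 forms (R11).

Yes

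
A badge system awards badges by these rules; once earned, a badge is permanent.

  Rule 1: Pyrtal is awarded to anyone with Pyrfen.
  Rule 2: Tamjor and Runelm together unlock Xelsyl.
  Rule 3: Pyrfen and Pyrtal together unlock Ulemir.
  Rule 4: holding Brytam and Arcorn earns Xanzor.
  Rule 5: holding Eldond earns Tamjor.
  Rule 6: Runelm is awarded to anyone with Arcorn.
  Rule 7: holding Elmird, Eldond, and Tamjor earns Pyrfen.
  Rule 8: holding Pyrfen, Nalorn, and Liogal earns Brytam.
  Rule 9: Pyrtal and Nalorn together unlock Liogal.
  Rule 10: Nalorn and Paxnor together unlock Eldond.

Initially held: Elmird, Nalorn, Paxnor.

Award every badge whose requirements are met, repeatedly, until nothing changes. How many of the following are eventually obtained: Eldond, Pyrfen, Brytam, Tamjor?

With Nalorn and Paxnor, Eldond is earned (Rule 10).
With Eldond, Tamjor is earned (Rule 5).
With Elmird, Eldond, and Tamjor, Pyrfen is earned (Rule 7).
With Pyrfen, Pyrtal is earned (Rule 1).
With Pyrtal and Nalorn, Liogal is earned (Rule 9).
With Pyrfen, Nalorn, and Liogal, Brytam is earned (Rule 8).
Eldond: reached.
Pyrfen: reached.
Brytam: reached.
Tamjor: reached.
All 4 are reached.

4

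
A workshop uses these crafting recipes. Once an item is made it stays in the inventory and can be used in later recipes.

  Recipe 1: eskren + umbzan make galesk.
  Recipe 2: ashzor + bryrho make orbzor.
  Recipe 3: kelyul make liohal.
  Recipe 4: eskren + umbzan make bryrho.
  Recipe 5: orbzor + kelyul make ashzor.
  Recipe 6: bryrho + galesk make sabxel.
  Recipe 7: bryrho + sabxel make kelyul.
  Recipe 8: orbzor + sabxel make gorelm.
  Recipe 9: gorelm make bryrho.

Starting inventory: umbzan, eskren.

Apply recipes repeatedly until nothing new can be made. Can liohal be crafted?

eskren + umbzan → galesk (Recipe 1).
Using Recipe 4, eskren and umbzan make bryrho.
bryrho + galesk → sabxel (Recipe 6).
bryrho + sabxel → kelyul (Recipe 7).
kelyul → liohal (Recipe 3).

Yes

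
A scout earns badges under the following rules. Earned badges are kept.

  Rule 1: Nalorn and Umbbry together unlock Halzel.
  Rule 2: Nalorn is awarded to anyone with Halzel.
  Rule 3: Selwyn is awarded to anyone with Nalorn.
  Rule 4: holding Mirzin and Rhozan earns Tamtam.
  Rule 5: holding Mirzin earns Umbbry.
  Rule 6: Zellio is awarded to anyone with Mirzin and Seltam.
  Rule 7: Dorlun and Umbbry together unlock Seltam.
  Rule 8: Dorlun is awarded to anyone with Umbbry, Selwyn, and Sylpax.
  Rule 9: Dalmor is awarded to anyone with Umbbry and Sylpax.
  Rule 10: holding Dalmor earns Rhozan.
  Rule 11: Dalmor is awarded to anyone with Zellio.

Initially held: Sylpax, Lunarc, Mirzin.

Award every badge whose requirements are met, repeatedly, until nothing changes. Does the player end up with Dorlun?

Dorlun would need Umbbry, Selwyn, and Sylpax (Rule 8), but Selwyn is never earned.

No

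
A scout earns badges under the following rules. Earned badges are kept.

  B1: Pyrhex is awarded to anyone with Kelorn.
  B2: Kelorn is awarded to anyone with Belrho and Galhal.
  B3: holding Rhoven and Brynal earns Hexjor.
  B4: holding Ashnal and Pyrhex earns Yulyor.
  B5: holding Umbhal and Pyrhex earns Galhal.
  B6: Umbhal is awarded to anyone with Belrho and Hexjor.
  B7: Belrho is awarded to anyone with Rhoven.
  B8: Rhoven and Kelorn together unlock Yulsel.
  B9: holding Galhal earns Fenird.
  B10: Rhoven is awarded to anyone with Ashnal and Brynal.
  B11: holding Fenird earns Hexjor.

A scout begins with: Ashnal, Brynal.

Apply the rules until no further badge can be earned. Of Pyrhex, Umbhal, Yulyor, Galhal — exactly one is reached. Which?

Umbhal

With Ashnal and Brynal, Rhoven is earned (B10).
With Rhoven, Belrho is earned (B7).
With Rhoven and Brynal, Hexjor is earned (B3).
With Belrho and Hexjor, Umbhal is earned (B6).
Pyrhex would need Kelorn (B1), but Kelorn is never earned. Galhal would need Umbhal and Pyrhex (B5), but Pyrhex is never earned. Yulyor would need Ashnal and Pyrhex (B4), but Pyrhex is never earned.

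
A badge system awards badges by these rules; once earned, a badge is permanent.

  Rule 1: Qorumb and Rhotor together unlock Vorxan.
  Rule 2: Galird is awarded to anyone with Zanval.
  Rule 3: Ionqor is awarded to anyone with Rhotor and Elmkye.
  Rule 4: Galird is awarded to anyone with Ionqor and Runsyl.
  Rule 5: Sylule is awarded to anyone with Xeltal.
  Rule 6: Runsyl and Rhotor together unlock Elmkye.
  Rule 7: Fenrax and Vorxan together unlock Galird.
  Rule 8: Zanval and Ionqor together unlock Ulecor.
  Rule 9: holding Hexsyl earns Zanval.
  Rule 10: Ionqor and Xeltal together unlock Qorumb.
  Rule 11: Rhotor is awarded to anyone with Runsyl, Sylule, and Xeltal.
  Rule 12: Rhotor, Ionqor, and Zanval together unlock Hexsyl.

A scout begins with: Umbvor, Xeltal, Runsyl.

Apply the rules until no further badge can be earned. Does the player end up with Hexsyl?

No

Hexsyl would need Rhotor, Ionqor, and Zanval (Rule 12), but Zanval is never earned.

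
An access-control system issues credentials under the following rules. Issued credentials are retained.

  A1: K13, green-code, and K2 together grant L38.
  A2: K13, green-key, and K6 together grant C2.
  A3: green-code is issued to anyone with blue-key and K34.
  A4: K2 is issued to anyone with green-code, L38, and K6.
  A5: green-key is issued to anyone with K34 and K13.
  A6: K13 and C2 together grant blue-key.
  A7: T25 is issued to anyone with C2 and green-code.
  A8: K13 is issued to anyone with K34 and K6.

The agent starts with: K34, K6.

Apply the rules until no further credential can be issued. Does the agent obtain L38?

L38 would need K13, green-code, and K2 (A1), but K2 is never granted.

No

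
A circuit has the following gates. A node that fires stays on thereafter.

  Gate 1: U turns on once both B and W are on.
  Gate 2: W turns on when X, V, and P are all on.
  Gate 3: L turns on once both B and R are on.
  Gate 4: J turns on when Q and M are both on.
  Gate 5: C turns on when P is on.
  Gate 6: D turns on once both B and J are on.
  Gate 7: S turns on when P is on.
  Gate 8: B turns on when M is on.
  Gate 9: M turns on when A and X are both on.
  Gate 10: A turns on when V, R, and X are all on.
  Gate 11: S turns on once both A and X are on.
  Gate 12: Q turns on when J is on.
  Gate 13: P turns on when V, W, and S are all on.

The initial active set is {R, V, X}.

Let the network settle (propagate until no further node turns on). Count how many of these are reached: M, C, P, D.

1

V, R, and X are on, so A turns on (Gate 10).
A and X are on, so M turns on (Gate 9).
M: reached.
C would need P (Gate 5), but P never turns on.
P would need V, W, and S (Gate 13), but W never turns on.
D would need B and J (Gate 6), but J never turns on.
Reached: M — 1 of the 4.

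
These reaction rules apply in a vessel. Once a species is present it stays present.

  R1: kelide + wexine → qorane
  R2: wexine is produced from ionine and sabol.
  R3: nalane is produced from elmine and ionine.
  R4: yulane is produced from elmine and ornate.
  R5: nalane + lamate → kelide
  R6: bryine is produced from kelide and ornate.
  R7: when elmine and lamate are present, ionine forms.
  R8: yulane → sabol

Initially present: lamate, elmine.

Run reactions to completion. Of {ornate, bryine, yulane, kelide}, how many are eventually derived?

elmine and lamate present → ionine forms (R7).
elmine and ionine present → nalane forms (R3).
nalane and lamate present → kelide forms (R5).
No rule produces ornate, and it is not given.
bryine would need kelide and ornate (R6), but ornate never forms.
yulane would need elmine and ornate (R4), but ornate never forms.
kelide: reached.
Reached: kelide — 1 of the 4.

1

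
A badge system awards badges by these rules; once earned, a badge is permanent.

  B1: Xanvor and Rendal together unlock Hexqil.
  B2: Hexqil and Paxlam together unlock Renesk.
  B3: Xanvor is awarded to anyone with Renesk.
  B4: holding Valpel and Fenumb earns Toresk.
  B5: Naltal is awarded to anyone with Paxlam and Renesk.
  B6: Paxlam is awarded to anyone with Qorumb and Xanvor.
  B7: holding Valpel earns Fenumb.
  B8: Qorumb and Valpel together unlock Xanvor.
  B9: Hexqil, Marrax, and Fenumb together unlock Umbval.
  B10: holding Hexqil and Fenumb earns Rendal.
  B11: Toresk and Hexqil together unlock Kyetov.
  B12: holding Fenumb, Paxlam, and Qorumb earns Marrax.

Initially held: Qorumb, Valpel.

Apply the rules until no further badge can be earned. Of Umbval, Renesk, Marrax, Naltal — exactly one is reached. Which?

With Qorumb and Valpel, Xanvor is earned (B8).
With Valpel, Fenumb is earned (B7).
With Qorumb and Xanvor, Paxlam is earned (B6).
With Fenumb, Paxlam, and Qorumb, Marrax is earned (B12).
Renesk would need Hexqil and Paxlam (B2), but Hexqil is never earned. Naltal would need Paxlam and Renesk (B5), but Renesk is never earned. Umbval would need Hexqil, Marrax, and Fenumb (B9), but Hexqil is never earned.

Marrax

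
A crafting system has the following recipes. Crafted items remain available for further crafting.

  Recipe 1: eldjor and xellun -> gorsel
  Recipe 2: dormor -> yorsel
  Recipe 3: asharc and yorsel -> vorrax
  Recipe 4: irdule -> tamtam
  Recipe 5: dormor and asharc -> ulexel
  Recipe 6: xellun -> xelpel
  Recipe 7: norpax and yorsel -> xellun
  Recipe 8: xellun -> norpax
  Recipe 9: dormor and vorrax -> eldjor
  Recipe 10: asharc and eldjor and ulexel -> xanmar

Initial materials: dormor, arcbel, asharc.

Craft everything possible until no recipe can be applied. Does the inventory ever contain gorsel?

No

gorsel would need eldjor and xellun (Recipe 1), but xellun is never obtained.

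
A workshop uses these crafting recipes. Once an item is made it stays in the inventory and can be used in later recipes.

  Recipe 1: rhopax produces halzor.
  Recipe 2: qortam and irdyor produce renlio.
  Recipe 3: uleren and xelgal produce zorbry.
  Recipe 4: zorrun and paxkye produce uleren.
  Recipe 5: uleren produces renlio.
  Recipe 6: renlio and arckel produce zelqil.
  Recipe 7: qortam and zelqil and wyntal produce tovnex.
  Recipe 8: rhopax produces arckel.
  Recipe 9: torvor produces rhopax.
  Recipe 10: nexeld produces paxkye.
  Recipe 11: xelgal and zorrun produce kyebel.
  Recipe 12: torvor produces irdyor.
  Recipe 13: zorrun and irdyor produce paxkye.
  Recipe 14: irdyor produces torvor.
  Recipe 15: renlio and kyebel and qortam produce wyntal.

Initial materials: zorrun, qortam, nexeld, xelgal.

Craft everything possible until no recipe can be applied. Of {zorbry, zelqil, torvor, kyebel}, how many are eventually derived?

nexeld → paxkye (Recipe 10).
Using Recipe 11, xelgal and zorrun make kyebel.
Using Recipe 4, zorrun and paxkye make uleren.
Using Recipe 3, uleren and xelgal make zorbry.
zorbry: reached.
zelqil would need renlio and arckel (Recipe 6), but arckel is never obtained.
torvor would need irdyor (Recipe 14), but irdyor is never obtained.
kyebel: reached.
Reached: zorbry and kyebel — 2 of the 4.

2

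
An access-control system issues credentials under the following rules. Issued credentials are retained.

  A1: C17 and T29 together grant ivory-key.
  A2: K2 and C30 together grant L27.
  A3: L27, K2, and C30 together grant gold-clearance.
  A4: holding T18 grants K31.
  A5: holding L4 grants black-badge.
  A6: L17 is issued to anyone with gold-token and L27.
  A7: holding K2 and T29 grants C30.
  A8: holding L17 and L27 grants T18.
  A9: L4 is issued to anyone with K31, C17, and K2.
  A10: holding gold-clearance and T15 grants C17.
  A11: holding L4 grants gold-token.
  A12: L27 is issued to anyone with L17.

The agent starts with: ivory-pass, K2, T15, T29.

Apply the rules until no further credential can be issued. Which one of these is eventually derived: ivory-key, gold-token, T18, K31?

ivory-key

Holding K2 and T29 grants C30 (A7).
Holding K2 and C30 grants L27 (A2).
Holding L27, K2, and C30 grants gold-clearance (A3).
Holding gold-clearance and T15 grants C17 (A10).
Holding C17 and T29 grants ivory-key (A1).
gold-token would need L4 (A11), but L4 is never granted. K31 would need T18 (A4), but T18 is never granted. T18 would need L17 and L27 (A8), but L17 is never granted.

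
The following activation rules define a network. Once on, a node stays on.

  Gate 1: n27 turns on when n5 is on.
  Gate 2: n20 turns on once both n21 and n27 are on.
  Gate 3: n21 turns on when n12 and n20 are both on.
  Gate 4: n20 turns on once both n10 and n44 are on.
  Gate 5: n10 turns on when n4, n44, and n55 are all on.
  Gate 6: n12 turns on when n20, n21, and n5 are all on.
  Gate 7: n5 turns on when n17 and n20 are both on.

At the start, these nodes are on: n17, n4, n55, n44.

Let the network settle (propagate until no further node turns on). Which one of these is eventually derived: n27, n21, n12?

n4, n44, and n55 are on, so n10 turns on (Gate 5).
Gate 4: n10 and n44 on → n20 on.
n17 and n20 are on, so n5 turns on (Gate 7).
Gate 1: n5 on → n27 on.
n21 would need n12 and n20 (Gate 3), but n12 never turns on. n12 would need n20, n21, and n5 (Gate 6), but n21 never turns on.

n27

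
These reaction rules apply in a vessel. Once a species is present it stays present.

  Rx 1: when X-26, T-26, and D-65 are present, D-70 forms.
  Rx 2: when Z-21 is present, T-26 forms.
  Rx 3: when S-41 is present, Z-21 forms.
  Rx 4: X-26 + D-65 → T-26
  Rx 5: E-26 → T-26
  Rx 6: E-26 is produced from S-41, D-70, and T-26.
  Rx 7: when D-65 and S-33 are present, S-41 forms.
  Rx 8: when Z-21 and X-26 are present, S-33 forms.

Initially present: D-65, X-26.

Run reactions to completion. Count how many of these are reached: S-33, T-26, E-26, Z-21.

1

X-26 and D-65 present → T-26 forms (Rx 4).
S-33 would need Z-21 and X-26 (Rx 8), but Z-21 never forms.
T-26: reached.
E-26 would need S-41, D-70, and T-26 (Rx 6), but S-41 never forms.
Z-21 would need S-41 (Rx 3), but S-41 never forms.
Reached: T-26 — 1 of the 4.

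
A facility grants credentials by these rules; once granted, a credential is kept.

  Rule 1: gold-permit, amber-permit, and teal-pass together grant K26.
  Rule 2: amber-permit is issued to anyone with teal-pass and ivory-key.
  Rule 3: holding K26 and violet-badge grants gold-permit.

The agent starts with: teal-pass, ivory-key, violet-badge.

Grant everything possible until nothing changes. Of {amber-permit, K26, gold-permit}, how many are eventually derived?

1

Holding teal-pass and ivory-key grants amber-permit (Rule 2).
amber-permit: reached.
K26 would need gold-permit, amber-permit, and teal-pass (Rule 1), but gold-permit is never granted.
gold-permit would need K26 and violet-badge (Rule 3), but K26 is never granted.
Reached: amber-permit — 1 of the 3.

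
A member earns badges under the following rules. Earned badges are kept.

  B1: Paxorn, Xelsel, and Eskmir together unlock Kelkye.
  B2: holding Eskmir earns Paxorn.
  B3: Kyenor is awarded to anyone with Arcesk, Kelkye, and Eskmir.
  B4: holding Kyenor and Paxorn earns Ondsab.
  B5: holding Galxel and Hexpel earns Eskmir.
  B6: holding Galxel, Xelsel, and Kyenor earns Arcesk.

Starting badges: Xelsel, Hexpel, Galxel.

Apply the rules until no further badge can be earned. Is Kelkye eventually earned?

Yes

With Galxel and Hexpel, Eskmir is earned (B5).
With Eskmir, Paxorn is earned (B2).
With Paxorn, Xelsel, and Eskmir, Kelkye is earned (B1).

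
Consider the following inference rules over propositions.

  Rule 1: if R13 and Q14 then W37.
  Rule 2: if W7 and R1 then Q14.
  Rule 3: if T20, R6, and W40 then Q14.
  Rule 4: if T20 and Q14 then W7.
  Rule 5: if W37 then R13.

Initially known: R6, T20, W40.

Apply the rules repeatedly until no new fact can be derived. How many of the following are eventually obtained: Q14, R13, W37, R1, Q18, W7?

2

From T20, R6, and W40, Rule 3 gives Q14.
T20 and Q14 hold, so W7 follows (Rule 4).
Q14: reached.
R13 would need W37 (Rule 5), but W37 is never established.
W37 would need R13 and Q14 (Rule 1), but R13 is never established.
No rule produces R1, and it is not given.
No rule produces Q18, and it is not given.
W7: reached.
Reached: Q14 and W7 — 2 of the 6.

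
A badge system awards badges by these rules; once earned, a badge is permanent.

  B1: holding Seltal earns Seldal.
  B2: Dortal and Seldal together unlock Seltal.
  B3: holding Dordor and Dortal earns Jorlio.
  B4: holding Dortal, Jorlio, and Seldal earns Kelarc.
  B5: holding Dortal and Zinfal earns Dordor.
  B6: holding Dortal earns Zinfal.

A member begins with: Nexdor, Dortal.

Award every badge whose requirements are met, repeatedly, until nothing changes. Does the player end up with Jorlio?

Yes

With Dortal, Zinfal is earned (B6).
With Dortal and Zinfal, Dordor is earned (B5).
With Dordor and Dortal, Jorlio is earned (B3).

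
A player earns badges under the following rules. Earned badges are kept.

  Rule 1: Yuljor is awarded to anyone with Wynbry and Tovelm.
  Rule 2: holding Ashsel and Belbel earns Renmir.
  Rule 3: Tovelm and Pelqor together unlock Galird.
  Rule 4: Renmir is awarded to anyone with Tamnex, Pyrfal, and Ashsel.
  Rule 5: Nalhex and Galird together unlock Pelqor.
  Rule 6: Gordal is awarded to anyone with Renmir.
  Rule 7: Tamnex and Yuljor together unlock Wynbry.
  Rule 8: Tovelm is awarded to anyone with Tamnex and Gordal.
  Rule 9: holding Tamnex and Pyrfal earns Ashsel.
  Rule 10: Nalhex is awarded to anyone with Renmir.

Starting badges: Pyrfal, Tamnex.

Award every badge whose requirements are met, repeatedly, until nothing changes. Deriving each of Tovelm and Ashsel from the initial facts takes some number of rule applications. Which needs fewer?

Ashsel: With Tamnex and Pyrfal, Ashsel is earned (Rule 9). [1 rule application]
Tovelm: With Tamnex and Pyrfal, Ashsel is earned (Rule 9). With Tamnex, Pyrfal, and Ashsel, Renmir is earned (Rule 4). With Renmir, Gordal is earned (Rule 6). With Tamnex and Gordal, Tovelm is earned (Rule 8). [4 rule applications]
Ashsel needs fewer.

Ashsel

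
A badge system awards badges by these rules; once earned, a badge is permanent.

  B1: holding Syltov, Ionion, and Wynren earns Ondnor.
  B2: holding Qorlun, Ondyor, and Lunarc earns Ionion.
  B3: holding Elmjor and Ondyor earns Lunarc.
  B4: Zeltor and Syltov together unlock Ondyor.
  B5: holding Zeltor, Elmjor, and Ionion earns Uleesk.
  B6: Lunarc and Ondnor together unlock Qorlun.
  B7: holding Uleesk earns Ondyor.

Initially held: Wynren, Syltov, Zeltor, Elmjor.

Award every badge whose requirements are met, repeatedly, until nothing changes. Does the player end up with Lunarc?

With Zeltor and Syltov, Ondyor is earned (B4).
With Elmjor and Ondyor, Lunarc is earned (B3).

Yes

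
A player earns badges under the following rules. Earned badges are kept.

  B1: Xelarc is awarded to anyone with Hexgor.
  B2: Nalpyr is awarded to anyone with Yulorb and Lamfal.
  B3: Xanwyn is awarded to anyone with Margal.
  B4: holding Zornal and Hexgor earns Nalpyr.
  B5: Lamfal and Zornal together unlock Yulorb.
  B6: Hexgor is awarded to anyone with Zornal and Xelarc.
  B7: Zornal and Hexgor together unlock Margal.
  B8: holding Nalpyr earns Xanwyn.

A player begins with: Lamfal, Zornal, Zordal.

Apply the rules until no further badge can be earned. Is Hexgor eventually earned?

Hexgor would need Zornal and Xelarc (B6), but Xelarc is never earned.

No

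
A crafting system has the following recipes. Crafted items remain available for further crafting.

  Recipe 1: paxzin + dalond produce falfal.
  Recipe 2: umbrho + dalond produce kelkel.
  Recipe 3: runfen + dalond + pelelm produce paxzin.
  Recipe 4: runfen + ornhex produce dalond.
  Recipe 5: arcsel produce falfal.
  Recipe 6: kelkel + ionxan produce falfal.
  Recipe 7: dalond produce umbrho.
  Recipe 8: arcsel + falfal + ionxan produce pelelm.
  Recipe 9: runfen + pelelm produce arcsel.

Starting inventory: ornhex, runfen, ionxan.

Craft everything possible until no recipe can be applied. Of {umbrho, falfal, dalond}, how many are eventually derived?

Using Recipe 4, runfen and ornhex make dalond.
dalond → umbrho (Recipe 7).
umbrho + dalond → kelkel (Recipe 2).
Using Recipe 6, kelkel and ionxan make falfal.
umbrho: reached.
falfal: reached.
dalond: reached.
All 3 are reached.

3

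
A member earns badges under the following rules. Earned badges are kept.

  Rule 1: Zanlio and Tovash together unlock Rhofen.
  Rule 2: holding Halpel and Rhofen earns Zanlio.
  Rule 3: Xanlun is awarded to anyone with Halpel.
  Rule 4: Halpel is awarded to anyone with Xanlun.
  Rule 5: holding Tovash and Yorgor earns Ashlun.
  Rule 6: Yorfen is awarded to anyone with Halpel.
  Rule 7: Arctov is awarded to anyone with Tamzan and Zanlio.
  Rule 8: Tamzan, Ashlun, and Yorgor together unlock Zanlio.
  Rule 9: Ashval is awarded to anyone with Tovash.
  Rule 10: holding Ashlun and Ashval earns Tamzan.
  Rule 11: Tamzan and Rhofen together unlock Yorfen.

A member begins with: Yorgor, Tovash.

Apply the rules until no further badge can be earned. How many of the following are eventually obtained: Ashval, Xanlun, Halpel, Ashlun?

2

With Tovash, Ashval is earned (Rule 9).
With Tovash and Yorgor, Ashlun is earned (Rule 5).
Ashval: reached.
Xanlun would need Halpel (Rule 3), but Halpel is never earned.
Halpel would need Xanlun (Rule 4), but Xanlun is never earned.
Ashlun: reached.
Reached: Ashval and Ashlun — 2 of the 4.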